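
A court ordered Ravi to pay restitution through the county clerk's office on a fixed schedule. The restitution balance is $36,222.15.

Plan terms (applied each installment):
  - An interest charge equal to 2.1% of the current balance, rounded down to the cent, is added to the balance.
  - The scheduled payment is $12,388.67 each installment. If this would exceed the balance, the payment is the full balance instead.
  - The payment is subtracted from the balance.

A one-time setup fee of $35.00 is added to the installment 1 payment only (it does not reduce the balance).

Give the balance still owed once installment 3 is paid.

Installment 1: opening $36,222.15; interest $760.66 → $36,982.81; payment $12,388.67 (+ $35.00 fee); balance $24,594.14
Installment 2: opening $24,594.14; interest $516.47 → $25,110.61; payment $12,388.67; balance $12,721.94
Installment 3: opening $12,721.94; interest $267.16 → $12,989.10; payment $12,388.67; balance $600.43

$600.43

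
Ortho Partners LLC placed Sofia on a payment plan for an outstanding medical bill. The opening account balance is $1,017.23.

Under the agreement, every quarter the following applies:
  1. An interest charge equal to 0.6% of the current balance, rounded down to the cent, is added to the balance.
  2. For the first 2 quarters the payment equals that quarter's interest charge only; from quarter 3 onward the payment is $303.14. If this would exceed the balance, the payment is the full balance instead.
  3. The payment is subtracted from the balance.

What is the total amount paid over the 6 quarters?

$1,043.09

Quarter 1: opening $1,017.23; interest $6.10 → $1,023.33; payment $6.10; balance $1,017.23
Quarter 2: opening $1,017.23; interest $6.10 → $1,023.33; payment $6.10; balance $1,017.23
Quarter 3: opening $1,017.23; interest $6.10 → $1,023.33; payment $303.14; balance $720.19
Quarter 4: opening $720.19; interest $4.32 → $724.51; payment $303.14; balance $421.37
Quarter 5: opening $421.37; interest $2.52 → $423.89; payment $303.14; balance $120.75
Quarter 6: opening $120.75; interest $0.72 → $121.47; payment $121.47; balance $0.00
Total paid: $1,043.09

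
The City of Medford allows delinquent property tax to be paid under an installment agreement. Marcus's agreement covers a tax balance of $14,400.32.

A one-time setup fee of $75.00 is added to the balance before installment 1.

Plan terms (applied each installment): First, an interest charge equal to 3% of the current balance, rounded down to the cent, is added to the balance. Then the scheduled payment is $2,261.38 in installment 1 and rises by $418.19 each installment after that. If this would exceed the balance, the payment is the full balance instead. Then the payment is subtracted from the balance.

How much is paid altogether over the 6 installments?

Installment 1: opening $14,475.32; interest $434.25 → $14,909.57; payment $2,261.38; balance $12,648.19
Installment 2: opening $12,648.19; interest $379.44 → $13,027.63; payment $2,679.57; balance $10,348.06
Installment 3: opening $10,348.06; interest $310.44 → $10,658.50; payment $3,097.76; balance $7,560.74
Installment 4: opening $7,560.74; interest $226.82 → $7,787.56; payment $3,515.95; balance $4,271.61
Installment 5: opening $4,271.61; interest $128.14 → $4,399.75; payment $3,934.14; balance $465.61
Installment 6: opening $465.61; interest $13.96 → $479.57; payment $479.57; balance $0.00
Total paid: $15,968.37

$15,968.37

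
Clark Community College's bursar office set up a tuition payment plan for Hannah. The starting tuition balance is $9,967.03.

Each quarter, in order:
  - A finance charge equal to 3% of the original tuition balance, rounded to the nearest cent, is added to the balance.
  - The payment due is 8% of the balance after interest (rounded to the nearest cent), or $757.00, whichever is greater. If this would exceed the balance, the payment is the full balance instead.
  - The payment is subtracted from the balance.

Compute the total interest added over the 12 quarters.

Quarter 1: opening $9,967.03; interest $299.01 → $10,266.04; payment $821.28; balance $9,444.76
Quarter 2: opening $9,444.76; interest $299.01 → $9,743.77; payment $779.50; balance $8,964.27
Quarter 3: opening $8,964.27; interest $299.01 → $9,263.28; payment $757.00; balance $8,506.28
Quarter 4: opening $8,506.28; interest $299.01 → $8,805.29; payment $757.00; balance $8,048.29
Quarter 5: opening $8,048.29; interest $299.01 → $8,347.30; payment $757.00; balance $7,590.30
Quarter 6: opening $7,590.30; interest $299.01 → $7,889.31; payment $757.00; balance $7,132.31
Quarter 7: opening $7,132.31; interest $299.01 → $7,431.32; payment $757.00; balance $6,674.32
Quarter 8: opening $6,674.32; interest $299.01 → $6,973.33; payment $757.00; balance $6,216.33
Quarter 9: opening $6,216.33; interest $299.01 → $6,515.34; payment $757.00; balance $5,758.34
Quarter 10: opening $5,758.34; interest $299.01 → $6,057.35; payment $757.00; balance $5,300.35
Quarter 11: opening $5,300.35; interest $299.01 → $5,599.36; payment $757.00; balance $4,842.36
Quarter 12: opening $4,842.36; interest $299.01 → $5,141.37; payment $757.00; balance $4,384.37
Total interest: $299.01 + $299.01 + $299.01 + $299.01 + $299.01 + $299.01 + $299.01 + $299.01 + $299.01 + $299.01 + $299.01 + $299.01 = $3,588.12

$3,588.12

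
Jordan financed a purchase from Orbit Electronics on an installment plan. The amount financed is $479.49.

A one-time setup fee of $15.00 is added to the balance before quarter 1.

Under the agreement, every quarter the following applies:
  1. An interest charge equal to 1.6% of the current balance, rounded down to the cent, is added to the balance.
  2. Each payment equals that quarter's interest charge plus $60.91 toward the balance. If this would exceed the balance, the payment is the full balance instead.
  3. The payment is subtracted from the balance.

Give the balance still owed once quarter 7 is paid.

$68.12

Quarter 1: $494.49 +$7.91 interest = $502.40; pay $68.82 → $433.58
Quarter 2: $433.58 +$6.93 interest = $440.51; pay $67.84 → $372.67
Quarter 3: $372.67 +$5.96 interest = $378.63; pay $66.87 → $311.76
Quarter 4: $311.76 +$4.98 interest = $316.74; pay $65.89 → $250.85
Quarter 5: $250.85 +$4.01 interest = $254.86; pay $64.92 → $189.94
Quarter 6: $189.94 +$3.03 interest = $192.97; pay $63.94 → $129.03
Quarter 7: $129.03 +$2.06 interest = $131.09; pay $62.97 → $68.12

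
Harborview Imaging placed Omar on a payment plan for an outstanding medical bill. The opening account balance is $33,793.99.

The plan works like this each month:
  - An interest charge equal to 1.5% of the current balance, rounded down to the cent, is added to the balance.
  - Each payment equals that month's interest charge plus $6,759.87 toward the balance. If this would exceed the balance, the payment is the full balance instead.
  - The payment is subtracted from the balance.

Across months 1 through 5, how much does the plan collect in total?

$35,314.53

Month 1: $33,793.99 +$506.90 interest = $34,300.89; pay $7,266.77 → $27,034.12
Month 2: $27,034.12 +$405.51 interest = $27,439.63; pay $7,165.38 → $20,274.25
Month 3: $20,274.25 +$304.11 interest = $20,578.36; pay $7,063.98 → $13,514.38
Month 4: $13,514.38 +$202.71 interest = $13,717.09; pay $6,962.58 → $6,754.51
Month 5: $6,754.51 +$101.31 interest = $6,855.82; pay $6,855.82 → $0.00
Total paid: $35,314.53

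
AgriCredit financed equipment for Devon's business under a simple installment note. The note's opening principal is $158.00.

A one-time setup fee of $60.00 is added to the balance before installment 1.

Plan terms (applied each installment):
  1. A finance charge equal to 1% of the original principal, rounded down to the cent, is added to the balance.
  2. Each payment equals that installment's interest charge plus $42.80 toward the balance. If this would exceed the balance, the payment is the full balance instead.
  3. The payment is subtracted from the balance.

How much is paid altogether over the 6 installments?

$227.48

Installment 1: opening $218.00; interest $1.58 → $219.58; payment $44.38; balance $175.20
Installment 2: opening $175.20; interest $1.58 → $176.78; payment $44.38; balance $132.40
Installment 3: opening $132.40; interest $1.58 → $133.98; payment $44.38; balance $89.60
Installment 4: opening $89.60; interest $1.58 → $91.18; payment $44.38; balance $46.80
Installment 5: opening $46.80; interest $1.58 → $48.38; payment $44.38; balance $4.00
Installment 6: opening $4.00; interest $1.58 → $5.58; payment $5.58; balance $0.00
Total paid: $227.48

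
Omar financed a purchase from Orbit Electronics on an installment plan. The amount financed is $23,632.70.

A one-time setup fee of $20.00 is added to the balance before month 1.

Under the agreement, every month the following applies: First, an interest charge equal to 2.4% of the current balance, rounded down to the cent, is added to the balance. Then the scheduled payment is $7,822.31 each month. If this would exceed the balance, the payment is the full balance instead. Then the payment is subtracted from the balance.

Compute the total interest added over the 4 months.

$1,209.16

Month 1: opening $23,652.70; interest $567.66 → $24,220.36; payment $7,822.31; balance $16,398.05
Month 2: opening $16,398.05; interest $393.55 → $16,791.60; payment $7,822.31; balance $8,969.29
Month 3: opening $8,969.29; interest $215.26 → $9,184.55; payment $7,822.31; balance $1,362.24
Month 4: opening $1,362.24; interest $32.69 → $1,394.93; payment $1,394.93; balance $0.00
Total interest: $567.66 + $393.55 + $215.26 + $32.69 = $1,209.16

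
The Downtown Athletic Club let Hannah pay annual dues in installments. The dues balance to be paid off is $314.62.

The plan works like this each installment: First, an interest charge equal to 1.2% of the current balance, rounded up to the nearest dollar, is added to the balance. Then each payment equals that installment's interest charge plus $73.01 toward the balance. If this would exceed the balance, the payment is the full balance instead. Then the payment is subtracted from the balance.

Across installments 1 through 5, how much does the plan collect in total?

$327.62

Installment 1: opening $314.62; interest $4.00 → $318.62; payment $77.01; balance $241.61
Installment 2: opening $241.61; interest $3.00 → $244.61; payment $76.01; balance $168.60
Installment 3: opening $168.60; interest $3.00 → $171.60; payment $76.01; balance $95.59
Installment 4: opening $95.59; interest $2.00 → $97.59; payment $75.01; balance $22.58
Installment 5: opening $22.58; interest $1.00 → $23.58; payment $23.58; balance $0.00
Total paid: $327.62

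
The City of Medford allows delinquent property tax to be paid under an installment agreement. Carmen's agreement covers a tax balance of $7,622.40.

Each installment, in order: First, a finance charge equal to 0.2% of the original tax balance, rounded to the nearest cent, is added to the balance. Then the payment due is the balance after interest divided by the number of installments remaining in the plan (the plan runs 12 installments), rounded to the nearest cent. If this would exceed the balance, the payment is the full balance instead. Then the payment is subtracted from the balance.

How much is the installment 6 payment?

# | Opening | Interest | Payment | End bal
1 | $7,622.40 | $15.24 | $636.47 | $7,001.17
2 | $7,001.17 | $15.24 | $637.86 | $6,378.55
3 | $6,378.55 | $15.24 | $639.38 | $5,754.41
4 | $5,754.41 | $15.24 | $641.07 | $5,128.58
5 | $5,128.58 | $15.24 | $642.98 | $4,500.84
6 | $4,500.84 | $15.24 | $645.15 | $3,870.93

$645.15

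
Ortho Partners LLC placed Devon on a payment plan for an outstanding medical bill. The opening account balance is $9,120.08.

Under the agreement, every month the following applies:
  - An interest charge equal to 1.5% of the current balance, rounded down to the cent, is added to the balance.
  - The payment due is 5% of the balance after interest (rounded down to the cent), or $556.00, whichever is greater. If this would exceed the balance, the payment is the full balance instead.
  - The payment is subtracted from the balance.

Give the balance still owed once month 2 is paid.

Month 1: $9,120.08 +$136.80 interest = $9,256.88; pay $556.00 → $8,700.88
Month 2: $8,700.88 +$130.51 interest = $8,831.39; pay $556.00 → $8,275.39

$8,275.39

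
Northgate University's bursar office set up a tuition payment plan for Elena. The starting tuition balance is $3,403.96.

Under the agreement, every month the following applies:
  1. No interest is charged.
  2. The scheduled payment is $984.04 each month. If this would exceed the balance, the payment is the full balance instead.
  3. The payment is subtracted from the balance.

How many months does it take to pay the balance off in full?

Month 1: opening $3,403.96; payment $984.04; balance $2,419.92
Month 2: opening $2,419.92; payment $984.04; balance $1,435.88
Month 3: opening $1,435.88; payment $984.04; balance $451.84
Month 4: opening $451.84; payment $451.84; balance $0.00
Balance reaches $0.00 in month 4.

4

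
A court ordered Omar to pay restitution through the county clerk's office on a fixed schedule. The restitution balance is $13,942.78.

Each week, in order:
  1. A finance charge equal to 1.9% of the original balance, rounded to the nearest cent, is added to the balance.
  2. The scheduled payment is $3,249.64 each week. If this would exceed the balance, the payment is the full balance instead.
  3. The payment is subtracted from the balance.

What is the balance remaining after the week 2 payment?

$7,973.32

Week 1: opening $13,942.78; interest $264.91 → $14,207.69; payment $3,249.64; balance $10,958.05
Week 2: opening $10,958.05; interest $264.91 → $11,222.96; payment $3,249.64; balance $7,973.32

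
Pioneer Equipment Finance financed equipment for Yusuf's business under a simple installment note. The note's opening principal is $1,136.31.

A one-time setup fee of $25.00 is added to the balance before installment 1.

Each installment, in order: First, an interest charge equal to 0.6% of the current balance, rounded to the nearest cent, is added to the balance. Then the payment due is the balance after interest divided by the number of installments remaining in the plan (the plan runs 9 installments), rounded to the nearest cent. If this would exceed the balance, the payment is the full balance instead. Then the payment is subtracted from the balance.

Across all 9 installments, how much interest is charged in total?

$35.39

Installment 1: $1,161.31 +$6.97 interest = $1,168.28; pay $129.81 → $1,038.47
Installment 2: $1,038.47 +$6.23 interest = $1,044.70; pay $130.59 → $914.11
Installment 3: $914.11 +$5.48 interest = $919.59; pay $131.37 → $788.22
Installment 4: $788.22 +$4.73 interest = $792.95; pay $132.16 → $660.79
Installment 5: $660.79 +$3.96 interest = $664.75; pay $132.95 → $531.80
Installment 6: $531.80 +$3.19 interest = $534.99; pay $133.75 → $401.24
Installment 7: $401.24 +$2.41 interest = $403.65; pay $134.55 → $269.10
Installment 8: $269.10 +$1.61 interest = $270.71; pay $135.36 → $135.35
Installment 9: $135.35 +$0.81 interest = $136.16; pay $136.16 → $0.00
Total interest: $6.97 + $6.23 + $5.48 + $4.73 + $3.96 + $3.19 + $2.41 + $1.61 + $0.81 = $35.39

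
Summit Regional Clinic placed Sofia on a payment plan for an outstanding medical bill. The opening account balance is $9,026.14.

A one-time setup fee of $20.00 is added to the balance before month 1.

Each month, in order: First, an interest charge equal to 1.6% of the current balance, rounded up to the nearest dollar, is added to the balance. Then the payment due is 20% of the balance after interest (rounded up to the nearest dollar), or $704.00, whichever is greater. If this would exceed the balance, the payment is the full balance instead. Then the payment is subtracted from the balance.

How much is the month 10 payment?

$545.14

# | Opening | Interest | Payment | End bal
1 | $9,046.14 | $145.00 | $1,839.00 | $7,352.14
2 | $7,352.14 | $118.00 | $1,495.00 | $5,975.14
3 | $5,975.14 | $96.00 | $1,215.00 | $4,856.14
4 | $4,856.14 | $78.00 | $987.00 | $3,947.14
5 | $3,947.14 | $64.00 | $803.00 | $3,208.14
6 | $3,208.14 | $52.00 | $704.00 | $2,556.14
7 | $2,556.14 | $41.00 | $704.00 | $1,893.14
8 | $1,893.14 | $31.00 | $704.00 | $1,220.14
9 | $1,220.14 | $20.00 | $704.00 | $536.14
10 | $536.14 | $9.00 | $545.14 | $0.00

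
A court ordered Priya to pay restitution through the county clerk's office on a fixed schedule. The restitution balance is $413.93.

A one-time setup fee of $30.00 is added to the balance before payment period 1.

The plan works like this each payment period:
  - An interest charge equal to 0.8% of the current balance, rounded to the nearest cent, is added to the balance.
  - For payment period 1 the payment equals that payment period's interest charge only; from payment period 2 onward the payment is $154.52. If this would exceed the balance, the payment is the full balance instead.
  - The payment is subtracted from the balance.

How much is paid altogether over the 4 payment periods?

$454.50

# | Opening | Interest | Payment | End bal
1 | $443.93 | $3.55 | $3.55 | $443.93
2 | $443.93 | $3.55 | $154.52 | $292.96
3 | $292.96 | $2.34 | $154.52 | $140.78
4 | $140.78 | $1.13 | $141.91 | $0.00
Total paid: $454.50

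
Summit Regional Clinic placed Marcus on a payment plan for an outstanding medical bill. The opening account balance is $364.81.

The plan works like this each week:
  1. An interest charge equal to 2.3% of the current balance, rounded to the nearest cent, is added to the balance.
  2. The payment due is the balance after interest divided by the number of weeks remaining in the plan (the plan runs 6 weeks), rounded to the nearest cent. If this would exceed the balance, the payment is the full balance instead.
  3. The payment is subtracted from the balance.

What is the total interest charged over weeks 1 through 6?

Week 1: $364.81 +$8.39 interest = $373.20; pay $62.20 → $311.00
Week 2: $311.00 +$7.15 interest = $318.15; pay $63.63 → $254.52
Week 3: $254.52 +$5.85 interest = $260.37; pay $65.09 → $195.28
Week 4: $195.28 +$4.49 interest = $199.77; pay $66.59 → $133.18
Week 5: $133.18 +$3.06 interest = $136.24; pay $68.12 → $68.12
Week 6: $68.12 +$1.57 interest = $69.69; pay $69.69 → $0.00
Total interest: $8.39 + $7.15 + $5.85 + $4.49 + $3.06 + $1.57 = $30.51

$30.51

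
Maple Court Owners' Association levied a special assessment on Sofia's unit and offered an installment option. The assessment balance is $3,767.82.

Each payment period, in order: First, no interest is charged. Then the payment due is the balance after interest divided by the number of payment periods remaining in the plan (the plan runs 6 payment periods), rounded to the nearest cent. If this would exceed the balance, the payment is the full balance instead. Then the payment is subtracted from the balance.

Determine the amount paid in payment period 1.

$627.97

Payment period 1: $3,767.82 − $627.97 → $3,139.85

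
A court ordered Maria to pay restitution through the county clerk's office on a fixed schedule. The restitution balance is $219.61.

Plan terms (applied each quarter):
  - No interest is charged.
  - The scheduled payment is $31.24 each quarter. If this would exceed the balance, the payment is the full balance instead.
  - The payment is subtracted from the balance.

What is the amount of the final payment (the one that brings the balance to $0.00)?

Quarter 1: opening $219.61; payment $31.24; balance $188.37
Quarter 2: opening $188.37; payment $31.24; balance $157.13
Quarter 3: opening $157.13; payment $31.24; balance $125.89
Quarter 4: opening $125.89; payment $31.24; balance $94.65
Quarter 5: opening $94.65; payment $31.24; balance $63.41
Quarter 6: opening $63.41; payment $31.24; balance $32.17
Quarter 7: opening $32.17; payment $31.24; balance $0.93
Quarter 8: opening $0.93; payment $0.93; balance $0.00

$0.93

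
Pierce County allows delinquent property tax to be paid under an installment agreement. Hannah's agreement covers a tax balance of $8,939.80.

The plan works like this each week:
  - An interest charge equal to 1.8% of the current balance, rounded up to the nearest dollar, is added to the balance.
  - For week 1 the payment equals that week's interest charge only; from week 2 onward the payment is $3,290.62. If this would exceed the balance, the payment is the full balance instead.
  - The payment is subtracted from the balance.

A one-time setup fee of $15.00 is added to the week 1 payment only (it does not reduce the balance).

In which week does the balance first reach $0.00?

4

# | Opening | Interest | Payment | Fee | End bal
1 | $8,939.80 | $161.00 | $161.00 | $15.00 | $8,939.80
2 | $8,939.80 | $161.00 | $3,290.62 | — | $5,810.18
3 | $5,810.18 | $105.00 | $3,290.62 | — | $2,624.56
4 | $2,624.56 | $48.00 | $2,672.56 | — | $0.00
Balance reaches $0.00 in week 4.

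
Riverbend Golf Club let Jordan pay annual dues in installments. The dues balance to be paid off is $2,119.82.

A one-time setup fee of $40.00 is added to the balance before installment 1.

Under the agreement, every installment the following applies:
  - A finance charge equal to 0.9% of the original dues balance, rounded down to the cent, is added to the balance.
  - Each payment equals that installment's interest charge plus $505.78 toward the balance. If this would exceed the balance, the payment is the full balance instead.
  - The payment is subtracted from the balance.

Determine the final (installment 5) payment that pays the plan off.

Installment 1: $2,159.82 +$19.07 interest = $2,178.89; pay $524.85 → $1,654.04
Installment 2: $1,654.04 +$19.07 interest = $1,673.11; pay $524.85 → $1,148.26
Installment 3: $1,148.26 +$19.07 interest = $1,167.33; pay $524.85 → $642.48
Installment 4: $642.48 +$19.07 interest = $661.55; pay $524.85 → $136.70
Installment 5: $136.70 +$19.07 interest = $155.77; pay $155.77 → $0.00

$155.77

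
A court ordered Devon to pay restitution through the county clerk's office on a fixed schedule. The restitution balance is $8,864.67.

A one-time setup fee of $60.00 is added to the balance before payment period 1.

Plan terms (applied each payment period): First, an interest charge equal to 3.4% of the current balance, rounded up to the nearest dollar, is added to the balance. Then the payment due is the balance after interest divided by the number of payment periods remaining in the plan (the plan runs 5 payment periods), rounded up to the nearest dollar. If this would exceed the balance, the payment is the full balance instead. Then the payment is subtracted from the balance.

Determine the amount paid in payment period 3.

$1,974.00

Payment period 1: $8,924.67 +$304.00 interest = $9,228.67; pay $1,846.00 → $7,382.67
Payment period 2: $7,382.67 +$252.00 interest = $7,634.67; pay $1,909.00 → $5,725.67
Payment period 3: $5,725.67 +$195.00 interest = $5,920.67; pay $1,974.00 → $3,946.67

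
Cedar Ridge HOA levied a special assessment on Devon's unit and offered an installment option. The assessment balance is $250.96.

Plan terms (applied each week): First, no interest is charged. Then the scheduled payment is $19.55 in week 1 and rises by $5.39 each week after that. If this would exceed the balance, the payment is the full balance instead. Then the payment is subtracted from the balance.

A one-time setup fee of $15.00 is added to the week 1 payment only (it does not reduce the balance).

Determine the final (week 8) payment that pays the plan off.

Week 1: $250.96 − $19.55 (+ $15.00 fee) → $231.41
Week 2: $231.41 − $24.94 → $206.47
Week 3: $206.47 − $30.33 → $176.14
Week 4: $176.14 − $35.72 → $140.42
Week 5: $140.42 − $41.11 → $99.31
Week 6: $99.31 − $46.50 → $52.81
Week 7: $52.81 − $51.89 → $0.92
Week 8: $0.92 − $0.92 → $0.00

$0.92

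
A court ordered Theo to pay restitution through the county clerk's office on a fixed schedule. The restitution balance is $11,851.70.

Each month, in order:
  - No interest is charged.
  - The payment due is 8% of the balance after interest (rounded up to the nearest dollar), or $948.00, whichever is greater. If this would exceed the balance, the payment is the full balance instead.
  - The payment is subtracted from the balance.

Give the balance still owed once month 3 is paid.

Month 1: $11,851.70 − $949.00 → $10,902.70
Month 2: $10,902.70 − $948.00 → $9,954.70
Month 3: $9,954.70 − $948.00 → $9,006.70

$9,006.70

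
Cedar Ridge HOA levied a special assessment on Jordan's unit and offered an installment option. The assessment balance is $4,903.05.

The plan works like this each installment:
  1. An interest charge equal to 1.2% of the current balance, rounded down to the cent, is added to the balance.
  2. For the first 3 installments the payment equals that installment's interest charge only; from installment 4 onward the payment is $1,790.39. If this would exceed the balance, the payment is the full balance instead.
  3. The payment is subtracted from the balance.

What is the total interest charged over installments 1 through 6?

Installment 1: opening $4,903.05; interest $58.83 → $4,961.88; payment $58.83; balance $4,903.05
Installment 2: opening $4,903.05; interest $58.83 → $4,961.88; payment $58.83; balance $4,903.05
Installment 3: opening $4,903.05; interest $58.83 → $4,961.88; payment $58.83; balance $4,903.05
Installment 4: opening $4,903.05; interest $58.83 → $4,961.88; payment $1,790.39; balance $3,171.49
Installment 5: opening $3,171.49; interest $38.05 → $3,209.54; payment $1,790.39; balance $1,419.15
Installment 6: opening $1,419.15; interest $17.02 → $1,436.17; payment $1,436.17; balance $0.00
Total interest: $58.83 + $58.83 + $58.83 + $58.83 + $38.05 + $17.02 = $290.39

$290.39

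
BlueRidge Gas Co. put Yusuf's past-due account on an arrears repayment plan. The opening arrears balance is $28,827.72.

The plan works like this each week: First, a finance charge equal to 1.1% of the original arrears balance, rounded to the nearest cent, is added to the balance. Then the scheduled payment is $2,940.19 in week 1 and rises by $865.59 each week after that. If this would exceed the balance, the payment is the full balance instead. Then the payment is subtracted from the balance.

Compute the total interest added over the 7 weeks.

$2,219.70

# | Opening | Interest | Payment | End bal
1 | $28,827.72 | $317.10 | $2,940.19 | $26,204.63
2 | $26,204.63 | $317.10 | $3,805.78 | $22,715.95
3 | $22,715.95 | $317.10 | $4,671.37 | $18,361.68
4 | $18,361.68 | $317.10 | $5,536.96 | $13,141.82
5 | $13,141.82 | $317.10 | $6,402.55 | $7,056.37
6 | $7,056.37 | $317.10 | $7,268.14 | $105.33
7 | $105.33 | $317.10 | $422.43 | $0.00
Total interest: $317.10 + $317.10 + $317.10 + $317.10 + $317.10 + $317.10 + $317.10 = $2,219.70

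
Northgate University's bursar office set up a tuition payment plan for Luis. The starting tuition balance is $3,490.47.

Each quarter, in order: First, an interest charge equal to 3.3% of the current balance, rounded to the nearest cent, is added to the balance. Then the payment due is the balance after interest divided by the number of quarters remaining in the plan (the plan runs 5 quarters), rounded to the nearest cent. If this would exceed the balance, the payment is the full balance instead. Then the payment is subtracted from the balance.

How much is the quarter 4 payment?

# | Opening | Interest | Payment | End bal
1 | $3,490.47 | $115.19 | $721.13 | $2,884.53
2 | $2,884.53 | $95.19 | $744.93 | $2,234.79
3 | $2,234.79 | $73.75 | $769.51 | $1,539.03
4 | $1,539.03 | $50.79 | $794.91 | $794.91

$794.91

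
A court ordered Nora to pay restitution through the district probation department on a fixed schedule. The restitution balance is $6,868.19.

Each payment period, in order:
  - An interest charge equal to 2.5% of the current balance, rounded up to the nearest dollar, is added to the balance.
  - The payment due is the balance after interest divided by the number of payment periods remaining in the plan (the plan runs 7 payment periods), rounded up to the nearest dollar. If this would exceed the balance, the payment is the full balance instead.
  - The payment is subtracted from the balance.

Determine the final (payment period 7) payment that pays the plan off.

$1,166.19

Payment period 1: $6,868.19 +$172.00 interest = $7,040.19; pay $1,006.00 → $6,034.19
Payment period 2: $6,034.19 +$151.00 interest = $6,185.19; pay $1,031.00 → $5,154.19
Payment period 3: $5,154.19 +$129.00 interest = $5,283.19; pay $1,057.00 → $4,226.19
Payment period 4: $4,226.19 +$106.00 interest = $4,332.19; pay $1,084.00 → $3,248.19
Payment period 5: $3,248.19 +$82.00 interest = $3,330.19; pay $1,111.00 → $2,219.19
Payment period 6: $2,219.19 +$56.00 interest = $2,275.19; pay $1,138.00 → $1,137.19
Payment period 7: $1,137.19 +$29.00 interest = $1,166.19; pay $1,166.19 → $0.00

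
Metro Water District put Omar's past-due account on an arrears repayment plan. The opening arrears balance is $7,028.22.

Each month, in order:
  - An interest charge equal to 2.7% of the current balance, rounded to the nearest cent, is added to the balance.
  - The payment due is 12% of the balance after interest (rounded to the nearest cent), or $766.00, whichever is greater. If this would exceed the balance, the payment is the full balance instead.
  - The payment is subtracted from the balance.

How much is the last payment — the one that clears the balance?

$374.58

Month 1: $7,028.22 +$189.76 interest = $7,217.98; pay $866.16 → $6,351.82
Month 2: $6,351.82 +$171.50 interest = $6,523.32; pay $782.80 → $5,740.52
Month 3: $5,740.52 +$154.99 interest = $5,895.51; pay $766.00 → $5,129.51
Month 4: $5,129.51 +$138.50 interest = $5,268.01; pay $766.00 → $4,502.01
Month 5: $4,502.01 +$121.55 interest = $4,623.56; pay $766.00 → $3,857.56
Month 6: $3,857.56 +$104.15 interest = $3,961.71; pay $766.00 → $3,195.71
Month 7: $3,195.71 +$86.28 interest = $3,281.99; pay $766.00 → $2,515.99
Month 8: $2,515.99 +$67.93 interest = $2,583.92; pay $766.00 → $1,817.92
Month 9: $1,817.92 +$49.08 interest = $1,867.00; pay $766.00 → $1,101.00
Month 10: $1,101.00 +$29.73 interest = $1,130.73; pay $766.00 → $364.73
Month 11: $364.73 +$9.85 interest = $374.58; pay $374.58 → $0.00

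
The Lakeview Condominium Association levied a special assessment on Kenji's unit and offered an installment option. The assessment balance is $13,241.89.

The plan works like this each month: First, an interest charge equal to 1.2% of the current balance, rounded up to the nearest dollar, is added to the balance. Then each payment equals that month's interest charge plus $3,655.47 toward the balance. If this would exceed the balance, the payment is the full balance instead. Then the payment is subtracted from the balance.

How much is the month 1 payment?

$3,814.47

Month 1: $13,241.89 +$159.00 interest = $13,400.89; pay $3,814.47 → $9,586.42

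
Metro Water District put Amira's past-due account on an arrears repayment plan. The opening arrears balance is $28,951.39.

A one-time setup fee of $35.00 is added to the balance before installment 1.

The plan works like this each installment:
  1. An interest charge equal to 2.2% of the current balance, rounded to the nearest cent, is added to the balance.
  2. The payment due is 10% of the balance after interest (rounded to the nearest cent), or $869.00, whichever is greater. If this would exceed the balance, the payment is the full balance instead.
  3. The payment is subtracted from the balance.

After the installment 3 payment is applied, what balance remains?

Installment 1: $28,986.39 +$637.70 interest = $29,624.09; pay $2,962.41 → $26,661.68
Installment 2: $26,661.68 +$586.56 interest = $27,248.24; pay $2,724.82 → $24,523.42
Installment 3: $24,523.42 +$539.52 interest = $25,062.94; pay $2,506.29 → $22,556.65

$22,556.65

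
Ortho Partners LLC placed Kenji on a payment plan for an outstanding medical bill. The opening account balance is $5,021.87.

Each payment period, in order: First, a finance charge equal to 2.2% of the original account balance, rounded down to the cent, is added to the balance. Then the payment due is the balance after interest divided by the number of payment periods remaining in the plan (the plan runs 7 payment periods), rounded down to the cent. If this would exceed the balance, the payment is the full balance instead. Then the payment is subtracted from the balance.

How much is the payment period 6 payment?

Payment period 1: opening $5,021.87; interest $110.48 → $5,132.35; payment $733.19; balance $4,399.16
Payment period 2: opening $4,399.16; interest $110.48 → $4,509.64; payment $751.60; balance $3,758.04
Payment period 3: opening $3,758.04; interest $110.48 → $3,868.52; payment $773.70; balance $3,094.82
Payment period 4: opening $3,094.82; interest $110.48 → $3,205.30; payment $801.32; balance $2,403.98
Payment period 5: opening $2,403.98; interest $110.48 → $2,514.46; payment $838.15; balance $1,676.31
Payment period 6: opening $1,676.31; interest $110.48 → $1,786.79; payment $893.39; balance $893.40

$893.39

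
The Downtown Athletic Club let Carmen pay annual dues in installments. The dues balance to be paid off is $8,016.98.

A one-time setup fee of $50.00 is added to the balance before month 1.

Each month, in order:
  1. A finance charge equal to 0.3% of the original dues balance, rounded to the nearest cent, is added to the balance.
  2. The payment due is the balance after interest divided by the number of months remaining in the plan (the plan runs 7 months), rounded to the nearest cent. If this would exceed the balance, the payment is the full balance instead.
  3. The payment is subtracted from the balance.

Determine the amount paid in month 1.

$1,155.86

Month 1: opening $8,066.98; interest $24.05 → $8,091.03; payment $1,155.86; balance $6,935.17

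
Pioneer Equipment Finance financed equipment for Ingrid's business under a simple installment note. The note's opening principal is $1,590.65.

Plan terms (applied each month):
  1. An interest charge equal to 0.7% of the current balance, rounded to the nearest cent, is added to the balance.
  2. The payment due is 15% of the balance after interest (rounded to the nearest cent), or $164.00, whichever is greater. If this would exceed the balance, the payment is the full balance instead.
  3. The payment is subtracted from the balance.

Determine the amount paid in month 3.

$176.03

# | Opening | Interest | Payment | End bal
1 | $1,590.65 | $11.13 | $240.27 | $1,361.51
2 | $1,361.51 | $9.53 | $205.66 | $1,165.38
3 | $1,165.38 | $8.16 | $176.03 | $997.51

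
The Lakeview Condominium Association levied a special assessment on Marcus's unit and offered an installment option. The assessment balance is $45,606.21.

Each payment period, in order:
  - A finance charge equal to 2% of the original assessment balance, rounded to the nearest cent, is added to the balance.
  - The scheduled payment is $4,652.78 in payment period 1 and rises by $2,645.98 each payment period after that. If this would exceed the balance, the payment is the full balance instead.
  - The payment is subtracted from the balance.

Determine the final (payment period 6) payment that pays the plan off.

$1,355.23

Payment period 1: $45,606.21 +$912.12 interest = $46,518.33; pay $4,652.78 → $41,865.55
Payment period 2: $41,865.55 +$912.12 interest = $42,777.67; pay $7,298.76 → $35,478.91
Payment period 3: $35,478.91 +$912.12 interest = $36,391.03; pay $9,944.74 → $26,446.29
Payment period 4: $26,446.29 +$912.12 interest = $27,358.41; pay $12,590.72 → $14,767.69
Payment period 5: $14,767.69 +$912.12 interest = $15,679.81; pay $15,236.70 → $443.11
Payment period 6: $443.11 +$912.12 interest = $1,355.23; pay $1,355.23 → $0.00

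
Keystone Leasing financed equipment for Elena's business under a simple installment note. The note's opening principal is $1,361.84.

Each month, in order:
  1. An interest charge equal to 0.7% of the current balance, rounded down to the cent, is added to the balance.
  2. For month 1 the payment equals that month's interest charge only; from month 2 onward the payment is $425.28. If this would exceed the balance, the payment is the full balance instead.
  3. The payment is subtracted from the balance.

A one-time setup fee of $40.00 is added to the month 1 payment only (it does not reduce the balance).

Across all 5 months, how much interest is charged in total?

Month 1: opening $1,361.84; interest $9.53 → $1,371.37; payment $9.53 (+ $40.00 fee); balance $1,361.84
Month 2: opening $1,361.84; interest $9.53 → $1,371.37; payment $425.28; balance $946.09
Month 3: opening $946.09; interest $6.62 → $952.71; payment $425.28; balance $527.43
Month 4: opening $527.43; interest $3.69 → $531.12; payment $425.28; balance $105.84
Month 5: opening $105.84; interest $0.74 → $106.58; payment $106.58; balance $0.00
Total interest: $9.53 + $9.53 + $6.62 + $3.69 + $0.74 = $30.11

$30.11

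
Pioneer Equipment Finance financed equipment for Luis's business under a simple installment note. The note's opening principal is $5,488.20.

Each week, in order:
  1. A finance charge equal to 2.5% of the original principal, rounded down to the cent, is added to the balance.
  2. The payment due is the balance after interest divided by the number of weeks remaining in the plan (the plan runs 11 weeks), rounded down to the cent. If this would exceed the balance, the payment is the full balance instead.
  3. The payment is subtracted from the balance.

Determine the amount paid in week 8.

$661.72

Week 1: $5,488.20 +$137.20 interest = $5,625.40; pay $511.40 → $5,114.00
Week 2: $5,114.00 +$137.20 interest = $5,251.20; pay $525.12 → $4,726.08
Week 3: $4,726.08 +$137.20 interest = $4,863.28; pay $540.36 → $4,322.92
Week 4: $4,322.92 +$137.20 interest = $4,460.12; pay $557.51 → $3,902.61
Week 5: $3,902.61 +$137.20 interest = $4,039.81; pay $577.11 → $3,462.70
Week 6: $3,462.70 +$137.20 interest = $3,599.90; pay $599.98 → $2,999.92
Week 7: $2,999.92 +$137.20 interest = $3,137.12; pay $627.42 → $2,509.70
Week 8: $2,509.70 +$137.20 interest = $2,646.90; pay $661.72 → $1,985.18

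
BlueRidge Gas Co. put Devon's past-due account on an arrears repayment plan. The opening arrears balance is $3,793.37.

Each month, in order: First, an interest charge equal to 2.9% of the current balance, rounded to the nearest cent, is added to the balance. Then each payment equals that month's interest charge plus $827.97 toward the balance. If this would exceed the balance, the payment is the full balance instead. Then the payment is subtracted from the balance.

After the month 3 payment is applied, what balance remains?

# | Opening | Interest | Payment | End bal
1 | $3,793.37 | $110.01 | $937.98 | $2,965.40
2 | $2,965.40 | $86.00 | $913.97 | $2,137.43
3 | $2,137.43 | $61.99 | $889.96 | $1,309.46

$1,309.46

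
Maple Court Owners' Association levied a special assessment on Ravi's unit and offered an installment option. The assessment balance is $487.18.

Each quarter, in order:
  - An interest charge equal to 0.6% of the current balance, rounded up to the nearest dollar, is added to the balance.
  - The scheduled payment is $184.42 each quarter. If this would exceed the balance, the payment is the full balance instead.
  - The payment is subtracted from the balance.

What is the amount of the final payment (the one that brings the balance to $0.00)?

$124.34

Quarter 1: opening $487.18; interest $3.00 → $490.18; payment $184.42; balance $305.76
Quarter 2: opening $305.76; interest $2.00 → $307.76; payment $184.42; balance $123.34
Quarter 3: opening $123.34; interest $1.00 → $124.34; payment $124.34; balance $0.00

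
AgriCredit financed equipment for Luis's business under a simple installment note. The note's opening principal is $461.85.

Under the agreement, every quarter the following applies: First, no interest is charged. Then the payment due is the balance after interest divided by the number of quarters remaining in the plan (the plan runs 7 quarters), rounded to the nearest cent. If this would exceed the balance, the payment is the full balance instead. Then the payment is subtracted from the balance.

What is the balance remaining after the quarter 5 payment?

$131.95

Quarter 1: opening $461.85; payment $65.98; balance $395.87
Quarter 2: opening $395.87; payment $65.98; balance $329.89
Quarter 3: opening $329.89; payment $65.98; balance $263.91
Quarter 4: opening $263.91; payment $65.98; balance $197.93
Quarter 5: opening $197.93; payment $65.98; balance $131.95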